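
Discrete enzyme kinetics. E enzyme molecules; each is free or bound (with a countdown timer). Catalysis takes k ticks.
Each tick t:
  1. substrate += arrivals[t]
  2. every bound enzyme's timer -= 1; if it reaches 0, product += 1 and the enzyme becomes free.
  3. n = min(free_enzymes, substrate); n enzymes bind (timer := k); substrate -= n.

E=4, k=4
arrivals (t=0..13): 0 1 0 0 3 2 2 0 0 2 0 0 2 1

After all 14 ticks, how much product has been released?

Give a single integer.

Answer: 9

Derivation:
t=0: arr=0 -> substrate=0 bound=0 product=0
t=1: arr=1 -> substrate=0 bound=1 product=0
t=2: arr=0 -> substrate=0 bound=1 product=0
t=3: arr=0 -> substrate=0 bound=1 product=0
t=4: arr=3 -> substrate=0 bound=4 product=0
t=5: arr=2 -> substrate=1 bound=4 product=1
t=6: arr=2 -> substrate=3 bound=4 product=1
t=7: arr=0 -> substrate=3 bound=4 product=1
t=8: arr=0 -> substrate=0 bound=4 product=4
t=9: arr=2 -> substrate=1 bound=4 product=5
t=10: arr=0 -> substrate=1 bound=4 product=5
t=11: arr=0 -> substrate=1 bound=4 product=5
t=12: arr=2 -> substrate=0 bound=4 product=8
t=13: arr=1 -> substrate=0 bound=4 product=9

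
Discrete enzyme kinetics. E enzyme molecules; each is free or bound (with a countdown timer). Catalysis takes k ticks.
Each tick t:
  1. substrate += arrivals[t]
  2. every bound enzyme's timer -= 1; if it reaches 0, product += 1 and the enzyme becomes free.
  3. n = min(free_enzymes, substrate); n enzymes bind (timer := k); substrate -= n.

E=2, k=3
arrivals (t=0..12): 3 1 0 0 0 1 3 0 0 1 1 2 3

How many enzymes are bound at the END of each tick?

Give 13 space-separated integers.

Answer: 2 2 2 2 2 2 2 2 2 2 2 2 2

Derivation:
t=0: arr=3 -> substrate=1 bound=2 product=0
t=1: arr=1 -> substrate=2 bound=2 product=0
t=2: arr=0 -> substrate=2 bound=2 product=0
t=3: arr=0 -> substrate=0 bound=2 product=2
t=4: arr=0 -> substrate=0 bound=2 product=2
t=5: arr=1 -> substrate=1 bound=2 product=2
t=6: arr=3 -> substrate=2 bound=2 product=4
t=7: arr=0 -> substrate=2 bound=2 product=4
t=8: arr=0 -> substrate=2 bound=2 product=4
t=9: arr=1 -> substrate=1 bound=2 product=6
t=10: arr=1 -> substrate=2 bound=2 product=6
t=11: arr=2 -> substrate=4 bound=2 product=6
t=12: arr=3 -> substrate=5 bound=2 product=8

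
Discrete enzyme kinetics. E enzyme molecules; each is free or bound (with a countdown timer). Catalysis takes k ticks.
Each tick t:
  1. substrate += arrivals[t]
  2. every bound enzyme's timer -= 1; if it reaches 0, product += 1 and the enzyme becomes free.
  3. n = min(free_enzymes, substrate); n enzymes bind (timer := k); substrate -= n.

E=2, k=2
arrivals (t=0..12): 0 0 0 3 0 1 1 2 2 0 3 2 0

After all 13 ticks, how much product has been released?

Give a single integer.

Answer: 8

Derivation:
t=0: arr=0 -> substrate=0 bound=0 product=0
t=1: arr=0 -> substrate=0 bound=0 product=0
t=2: arr=0 -> substrate=0 bound=0 product=0
t=3: arr=3 -> substrate=1 bound=2 product=0
t=4: arr=0 -> substrate=1 bound=2 product=0
t=5: arr=1 -> substrate=0 bound=2 product=2
t=6: arr=1 -> substrate=1 bound=2 product=2
t=7: arr=2 -> substrate=1 bound=2 product=4
t=8: arr=2 -> substrate=3 bound=2 product=4
t=9: arr=0 -> substrate=1 bound=2 product=6
t=10: arr=3 -> substrate=4 bound=2 product=6
t=11: arr=2 -> substrate=4 bound=2 product=8
t=12: arr=0 -> substrate=4 bound=2 product=8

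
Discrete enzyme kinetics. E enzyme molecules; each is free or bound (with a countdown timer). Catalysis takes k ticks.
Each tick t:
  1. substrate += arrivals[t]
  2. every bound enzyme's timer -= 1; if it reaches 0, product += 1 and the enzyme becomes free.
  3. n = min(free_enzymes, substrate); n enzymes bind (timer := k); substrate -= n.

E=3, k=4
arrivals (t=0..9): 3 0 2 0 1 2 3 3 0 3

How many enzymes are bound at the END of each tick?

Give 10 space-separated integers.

t=0: arr=3 -> substrate=0 bound=3 product=0
t=1: arr=0 -> substrate=0 bound=3 product=0
t=2: arr=2 -> substrate=2 bound=3 product=0
t=3: arr=0 -> substrate=2 bound=3 product=0
t=4: arr=1 -> substrate=0 bound=3 product=3
t=5: arr=2 -> substrate=2 bound=3 product=3
t=6: arr=3 -> substrate=5 bound=3 product=3
t=7: arr=3 -> substrate=8 bound=3 product=3
t=8: arr=0 -> substrate=5 bound=3 product=6
t=9: arr=3 -> substrate=8 bound=3 product=6

Answer: 3 3 3 3 3 3 3 3 3 3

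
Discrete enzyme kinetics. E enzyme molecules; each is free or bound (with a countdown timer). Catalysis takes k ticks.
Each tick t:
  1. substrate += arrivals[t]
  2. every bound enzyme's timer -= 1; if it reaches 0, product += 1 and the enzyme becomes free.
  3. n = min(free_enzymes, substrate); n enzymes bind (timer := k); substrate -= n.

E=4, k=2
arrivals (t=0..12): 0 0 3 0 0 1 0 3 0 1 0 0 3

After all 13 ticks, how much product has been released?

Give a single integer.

t=0: arr=0 -> substrate=0 bound=0 product=0
t=1: arr=0 -> substrate=0 bound=0 product=0
t=2: arr=3 -> substrate=0 bound=3 product=0
t=3: arr=0 -> substrate=0 bound=3 product=0
t=4: arr=0 -> substrate=0 bound=0 product=3
t=5: arr=1 -> substrate=0 bound=1 product=3
t=6: arr=0 -> substrate=0 bound=1 product=3
t=7: arr=3 -> substrate=0 bound=3 product=4
t=8: arr=0 -> substrate=0 bound=3 product=4
t=9: arr=1 -> substrate=0 bound=1 product=7
t=10: arr=0 -> substrate=0 bound=1 product=7
t=11: arr=0 -> substrate=0 bound=0 product=8
t=12: arr=3 -> substrate=0 bound=3 product=8

Answer: 8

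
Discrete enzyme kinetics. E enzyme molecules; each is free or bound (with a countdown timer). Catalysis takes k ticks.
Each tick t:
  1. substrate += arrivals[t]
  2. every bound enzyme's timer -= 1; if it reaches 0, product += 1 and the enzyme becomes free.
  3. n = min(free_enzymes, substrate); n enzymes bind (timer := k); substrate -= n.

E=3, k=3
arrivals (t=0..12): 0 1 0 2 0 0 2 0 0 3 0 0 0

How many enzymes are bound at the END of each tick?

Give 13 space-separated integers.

Answer: 0 1 1 3 2 2 2 2 2 3 3 3 0

Derivation:
t=0: arr=0 -> substrate=0 bound=0 product=0
t=1: arr=1 -> substrate=0 bound=1 product=0
t=2: arr=0 -> substrate=0 bound=1 product=0
t=3: arr=2 -> substrate=0 bound=3 product=0
t=4: arr=0 -> substrate=0 bound=2 product=1
t=5: arr=0 -> substrate=0 bound=2 product=1
t=6: arr=2 -> substrate=0 bound=2 product=3
t=7: arr=0 -> substrate=0 bound=2 product=3
t=8: arr=0 -> substrate=0 bound=2 product=3
t=9: arr=3 -> substrate=0 bound=3 product=5
t=10: arr=0 -> substrate=0 bound=3 product=5
t=11: arr=0 -> substrate=0 bound=3 product=5
t=12: arr=0 -> substrate=0 bound=0 product=8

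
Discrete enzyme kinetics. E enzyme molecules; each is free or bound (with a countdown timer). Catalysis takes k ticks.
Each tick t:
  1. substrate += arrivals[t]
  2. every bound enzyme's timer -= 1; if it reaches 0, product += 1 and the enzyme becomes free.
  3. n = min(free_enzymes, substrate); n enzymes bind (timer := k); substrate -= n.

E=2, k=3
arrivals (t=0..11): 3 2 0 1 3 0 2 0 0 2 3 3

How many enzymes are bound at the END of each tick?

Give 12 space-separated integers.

Answer: 2 2 2 2 2 2 2 2 2 2 2 2

Derivation:
t=0: arr=3 -> substrate=1 bound=2 product=0
t=1: arr=2 -> substrate=3 bound=2 product=0
t=2: arr=0 -> substrate=3 bound=2 product=0
t=3: arr=1 -> substrate=2 bound=2 product=2
t=4: arr=3 -> substrate=5 bound=2 product=2
t=5: arr=0 -> substrate=5 bound=2 product=2
t=6: arr=2 -> substrate=5 bound=2 product=4
t=7: arr=0 -> substrate=5 bound=2 product=4
t=8: arr=0 -> substrate=5 bound=2 product=4
t=9: arr=2 -> substrate=5 bound=2 product=6
t=10: arr=3 -> substrate=8 bound=2 product=6
t=11: arr=3 -> substrate=11 bound=2 product=6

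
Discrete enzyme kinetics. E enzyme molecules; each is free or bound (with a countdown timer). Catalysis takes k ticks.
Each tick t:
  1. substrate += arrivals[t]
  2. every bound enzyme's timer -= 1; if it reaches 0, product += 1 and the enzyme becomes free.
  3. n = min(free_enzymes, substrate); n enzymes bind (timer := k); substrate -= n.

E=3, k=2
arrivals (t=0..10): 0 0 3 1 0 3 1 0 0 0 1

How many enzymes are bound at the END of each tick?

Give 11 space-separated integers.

t=0: arr=0 -> substrate=0 bound=0 product=0
t=1: arr=0 -> substrate=0 bound=0 product=0
t=2: arr=3 -> substrate=0 bound=3 product=0
t=3: arr=1 -> substrate=1 bound=3 product=0
t=4: arr=0 -> substrate=0 bound=1 product=3
t=5: arr=3 -> substrate=1 bound=3 product=3
t=6: arr=1 -> substrate=1 bound=3 product=4
t=7: arr=0 -> substrate=0 bound=2 product=6
t=8: arr=0 -> substrate=0 bound=1 product=7
t=9: arr=0 -> substrate=0 bound=0 product=8
t=10: arr=1 -> substrate=0 bound=1 product=8

Answer: 0 0 3 3 1 3 3 2 1 0 1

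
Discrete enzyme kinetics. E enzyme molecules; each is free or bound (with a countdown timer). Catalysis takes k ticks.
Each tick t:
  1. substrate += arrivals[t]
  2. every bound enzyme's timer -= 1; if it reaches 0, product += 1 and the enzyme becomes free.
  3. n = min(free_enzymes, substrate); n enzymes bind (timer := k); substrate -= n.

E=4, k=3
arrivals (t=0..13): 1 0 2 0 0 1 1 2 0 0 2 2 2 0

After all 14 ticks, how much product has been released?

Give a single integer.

t=0: arr=1 -> substrate=0 bound=1 product=0
t=1: arr=0 -> substrate=0 bound=1 product=0
t=2: arr=2 -> substrate=0 bound=3 product=0
t=3: arr=0 -> substrate=0 bound=2 product=1
t=4: arr=0 -> substrate=0 bound=2 product=1
t=5: arr=1 -> substrate=0 bound=1 product=3
t=6: arr=1 -> substrate=0 bound=2 product=3
t=7: arr=2 -> substrate=0 bound=4 product=3
t=8: arr=0 -> substrate=0 bound=3 product=4
t=9: arr=0 -> substrate=0 bound=2 product=5
t=10: arr=2 -> substrate=0 bound=2 product=7
t=11: arr=2 -> substrate=0 bound=4 product=7
t=12: arr=2 -> substrate=2 bound=4 product=7
t=13: arr=0 -> substrate=0 bound=4 product=9

Answer: 9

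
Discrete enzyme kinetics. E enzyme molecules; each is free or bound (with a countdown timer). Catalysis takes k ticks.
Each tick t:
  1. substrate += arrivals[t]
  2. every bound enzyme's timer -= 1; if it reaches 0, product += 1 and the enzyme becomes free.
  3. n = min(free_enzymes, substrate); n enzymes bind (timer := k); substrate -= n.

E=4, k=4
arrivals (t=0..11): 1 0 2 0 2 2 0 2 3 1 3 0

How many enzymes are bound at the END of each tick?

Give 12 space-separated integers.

t=0: arr=1 -> substrate=0 bound=1 product=0
t=1: arr=0 -> substrate=0 bound=1 product=0
t=2: arr=2 -> substrate=0 bound=3 product=0
t=3: arr=0 -> substrate=0 bound=3 product=0
t=4: arr=2 -> substrate=0 bound=4 product=1
t=5: arr=2 -> substrate=2 bound=4 product=1
t=6: arr=0 -> substrate=0 bound=4 product=3
t=7: arr=2 -> substrate=2 bound=4 product=3
t=8: arr=3 -> substrate=3 bound=4 product=5
t=9: arr=1 -> substrate=4 bound=4 product=5
t=10: arr=3 -> substrate=5 bound=4 product=7
t=11: arr=0 -> substrate=5 bound=4 product=7

Answer: 1 1 3 3 4 4 4 4 4 4 4 4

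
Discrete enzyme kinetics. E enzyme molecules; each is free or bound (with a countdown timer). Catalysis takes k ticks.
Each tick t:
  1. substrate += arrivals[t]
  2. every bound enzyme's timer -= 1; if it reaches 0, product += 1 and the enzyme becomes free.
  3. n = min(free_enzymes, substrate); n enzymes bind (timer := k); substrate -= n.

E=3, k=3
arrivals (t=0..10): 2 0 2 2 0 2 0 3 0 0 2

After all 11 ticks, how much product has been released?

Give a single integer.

Answer: 8

Derivation:
t=0: arr=2 -> substrate=0 bound=2 product=0
t=1: arr=0 -> substrate=0 bound=2 product=0
t=2: arr=2 -> substrate=1 bound=3 product=0
t=3: arr=2 -> substrate=1 bound=3 product=2
t=4: arr=0 -> substrate=1 bound=3 product=2
t=5: arr=2 -> substrate=2 bound=3 product=3
t=6: arr=0 -> substrate=0 bound=3 product=5
t=7: arr=3 -> substrate=3 bound=3 product=5
t=8: arr=0 -> substrate=2 bound=3 product=6
t=9: arr=0 -> substrate=0 bound=3 product=8
t=10: arr=2 -> substrate=2 bound=3 product=8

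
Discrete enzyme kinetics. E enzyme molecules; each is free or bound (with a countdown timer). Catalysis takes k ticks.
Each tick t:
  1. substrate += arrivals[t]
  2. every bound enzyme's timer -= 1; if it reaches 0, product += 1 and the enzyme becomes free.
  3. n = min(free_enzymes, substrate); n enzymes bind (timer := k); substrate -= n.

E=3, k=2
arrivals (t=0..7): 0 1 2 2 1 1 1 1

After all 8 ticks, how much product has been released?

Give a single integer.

t=0: arr=0 -> substrate=0 bound=0 product=0
t=1: arr=1 -> substrate=0 bound=1 product=0
t=2: arr=2 -> substrate=0 bound=3 product=0
t=3: arr=2 -> substrate=1 bound=3 product=1
t=4: arr=1 -> substrate=0 bound=3 product=3
t=5: arr=1 -> substrate=0 bound=3 product=4
t=6: arr=1 -> substrate=0 bound=2 product=6
t=7: arr=1 -> substrate=0 bound=2 product=7

Answer: 7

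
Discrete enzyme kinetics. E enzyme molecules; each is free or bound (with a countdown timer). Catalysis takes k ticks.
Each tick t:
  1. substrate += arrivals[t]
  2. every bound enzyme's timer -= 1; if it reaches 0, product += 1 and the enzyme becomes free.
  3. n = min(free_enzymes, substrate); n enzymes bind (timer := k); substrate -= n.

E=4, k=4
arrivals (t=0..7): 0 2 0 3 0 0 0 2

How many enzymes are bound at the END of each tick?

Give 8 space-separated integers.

t=0: arr=0 -> substrate=0 bound=0 product=0
t=1: arr=2 -> substrate=0 bound=2 product=0
t=2: arr=0 -> substrate=0 bound=2 product=0
t=3: arr=3 -> substrate=1 bound=4 product=0
t=4: arr=0 -> substrate=1 bound=4 product=0
t=5: arr=0 -> substrate=0 bound=3 product=2
t=6: arr=0 -> substrate=0 bound=3 product=2
t=7: arr=2 -> substrate=0 bound=3 product=4

Answer: 0 2 2 4 4 3 3 3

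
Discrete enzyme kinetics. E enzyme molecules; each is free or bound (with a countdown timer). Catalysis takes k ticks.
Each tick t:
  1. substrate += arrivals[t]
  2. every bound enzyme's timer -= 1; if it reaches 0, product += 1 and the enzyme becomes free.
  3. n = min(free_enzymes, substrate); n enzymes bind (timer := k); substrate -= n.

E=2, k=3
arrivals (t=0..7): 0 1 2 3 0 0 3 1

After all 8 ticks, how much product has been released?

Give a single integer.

Answer: 3

Derivation:
t=0: arr=0 -> substrate=0 bound=0 product=0
t=1: arr=1 -> substrate=0 bound=1 product=0
t=2: arr=2 -> substrate=1 bound=2 product=0
t=3: arr=3 -> substrate=4 bound=2 product=0
t=4: arr=0 -> substrate=3 bound=2 product=1
t=5: arr=0 -> substrate=2 bound=2 product=2
t=6: arr=3 -> substrate=5 bound=2 product=2
t=7: arr=1 -> substrate=5 bound=2 product=3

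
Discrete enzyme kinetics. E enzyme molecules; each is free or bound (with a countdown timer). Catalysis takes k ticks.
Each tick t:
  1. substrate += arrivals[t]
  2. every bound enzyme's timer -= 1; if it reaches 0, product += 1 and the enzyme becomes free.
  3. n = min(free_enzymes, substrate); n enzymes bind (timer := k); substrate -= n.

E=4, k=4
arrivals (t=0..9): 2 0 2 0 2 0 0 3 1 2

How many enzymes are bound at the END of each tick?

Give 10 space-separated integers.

Answer: 2 2 4 4 4 4 2 4 4 4

Derivation:
t=0: arr=2 -> substrate=0 bound=2 product=0
t=1: arr=0 -> substrate=0 bound=2 product=0
t=2: arr=2 -> substrate=0 bound=4 product=0
t=3: arr=0 -> substrate=0 bound=4 product=0
t=4: arr=2 -> substrate=0 bound=4 product=2
t=5: arr=0 -> substrate=0 bound=4 product=2
t=6: arr=0 -> substrate=0 bound=2 product=4
t=7: arr=3 -> substrate=1 bound=4 product=4
t=8: arr=1 -> substrate=0 bound=4 product=6
t=9: arr=2 -> substrate=2 bound=4 product=6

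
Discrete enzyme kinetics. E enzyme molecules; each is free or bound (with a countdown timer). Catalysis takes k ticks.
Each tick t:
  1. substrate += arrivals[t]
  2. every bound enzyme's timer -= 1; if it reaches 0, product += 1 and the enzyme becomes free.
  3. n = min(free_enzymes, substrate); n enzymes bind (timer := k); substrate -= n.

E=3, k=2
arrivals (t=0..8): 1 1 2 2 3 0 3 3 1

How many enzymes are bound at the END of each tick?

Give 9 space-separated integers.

Answer: 1 2 3 3 3 3 3 3 3

Derivation:
t=0: arr=1 -> substrate=0 bound=1 product=0
t=1: arr=1 -> substrate=0 bound=2 product=0
t=2: arr=2 -> substrate=0 bound=3 product=1
t=3: arr=2 -> substrate=1 bound=3 product=2
t=4: arr=3 -> substrate=2 bound=3 product=4
t=5: arr=0 -> substrate=1 bound=3 product=5
t=6: arr=3 -> substrate=2 bound=3 product=7
t=7: arr=3 -> substrate=4 bound=3 product=8
t=8: arr=1 -> substrate=3 bound=3 product=10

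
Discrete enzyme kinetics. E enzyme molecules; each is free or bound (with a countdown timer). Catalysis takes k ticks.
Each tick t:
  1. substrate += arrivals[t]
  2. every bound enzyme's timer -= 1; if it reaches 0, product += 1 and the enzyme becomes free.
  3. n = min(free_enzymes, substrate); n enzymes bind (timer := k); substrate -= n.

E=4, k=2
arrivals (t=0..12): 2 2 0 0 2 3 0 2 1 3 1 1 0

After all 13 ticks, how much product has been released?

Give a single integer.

Answer: 16

Derivation:
t=0: arr=2 -> substrate=0 bound=2 product=0
t=1: arr=2 -> substrate=0 bound=4 product=0
t=2: arr=0 -> substrate=0 bound=2 product=2
t=3: arr=0 -> substrate=0 bound=0 product=4
t=4: arr=2 -> substrate=0 bound=2 product=4
t=5: arr=3 -> substrate=1 bound=4 product=4
t=6: arr=0 -> substrate=0 bound=3 product=6
t=7: arr=2 -> substrate=0 bound=3 product=8
t=8: arr=1 -> substrate=0 bound=3 product=9
t=9: arr=3 -> substrate=0 bound=4 product=11
t=10: arr=1 -> substrate=0 bound=4 product=12
t=11: arr=1 -> substrate=0 bound=2 product=15
t=12: arr=0 -> substrate=0 bound=1 product=16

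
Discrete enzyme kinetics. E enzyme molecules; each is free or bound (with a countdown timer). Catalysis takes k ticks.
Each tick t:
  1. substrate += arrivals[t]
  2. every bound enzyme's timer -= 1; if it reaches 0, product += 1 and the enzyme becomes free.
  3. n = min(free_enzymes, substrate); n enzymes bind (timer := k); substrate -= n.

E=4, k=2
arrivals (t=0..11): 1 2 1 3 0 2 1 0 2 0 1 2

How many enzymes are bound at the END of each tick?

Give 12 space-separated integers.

t=0: arr=1 -> substrate=0 bound=1 product=0
t=1: arr=2 -> substrate=0 bound=3 product=0
t=2: arr=1 -> substrate=0 bound=3 product=1
t=3: arr=3 -> substrate=0 bound=4 product=3
t=4: arr=0 -> substrate=0 bound=3 product=4
t=5: arr=2 -> substrate=0 bound=2 product=7
t=6: arr=1 -> substrate=0 bound=3 product=7
t=7: arr=0 -> substrate=0 bound=1 product=9
t=8: arr=2 -> substrate=0 bound=2 product=10
t=9: arr=0 -> substrate=0 bound=2 product=10
t=10: arr=1 -> substrate=0 bound=1 product=12
t=11: arr=2 -> substrate=0 bound=3 product=12

Answer: 1 3 3 4 3 2 3 1 2 2 1 3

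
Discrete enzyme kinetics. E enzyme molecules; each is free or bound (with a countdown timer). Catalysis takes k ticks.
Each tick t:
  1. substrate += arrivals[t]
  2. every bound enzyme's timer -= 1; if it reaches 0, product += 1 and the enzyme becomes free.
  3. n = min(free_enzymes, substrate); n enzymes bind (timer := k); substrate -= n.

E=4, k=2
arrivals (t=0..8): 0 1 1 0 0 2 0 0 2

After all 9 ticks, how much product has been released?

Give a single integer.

Answer: 4

Derivation:
t=0: arr=0 -> substrate=0 bound=0 product=0
t=1: arr=1 -> substrate=0 bound=1 product=0
t=2: arr=1 -> substrate=0 bound=2 product=0
t=3: arr=0 -> substrate=0 bound=1 product=1
t=4: arr=0 -> substrate=0 bound=0 product=2
t=5: arr=2 -> substrate=0 bound=2 product=2
t=6: arr=0 -> substrate=0 bound=2 product=2
t=7: arr=0 -> substrate=0 bound=0 product=4
t=8: arr=2 -> substrate=0 bound=2 product=4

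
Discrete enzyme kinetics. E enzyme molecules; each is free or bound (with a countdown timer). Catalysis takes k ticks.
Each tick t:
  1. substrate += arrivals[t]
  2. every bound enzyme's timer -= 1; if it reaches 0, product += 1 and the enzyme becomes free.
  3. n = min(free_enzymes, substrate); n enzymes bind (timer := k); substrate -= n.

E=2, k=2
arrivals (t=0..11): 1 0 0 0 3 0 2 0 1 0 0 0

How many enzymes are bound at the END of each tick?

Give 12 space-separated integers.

t=0: arr=1 -> substrate=0 bound=1 product=0
t=1: arr=0 -> substrate=0 bound=1 product=0
t=2: arr=0 -> substrate=0 bound=0 product=1
t=3: arr=0 -> substrate=0 bound=0 product=1
t=4: arr=3 -> substrate=1 bound=2 product=1
t=5: arr=0 -> substrate=1 bound=2 product=1
t=6: arr=2 -> substrate=1 bound=2 product=3
t=7: arr=0 -> substrate=1 bound=2 product=3
t=8: arr=1 -> substrate=0 bound=2 product=5
t=9: arr=0 -> substrate=0 bound=2 product=5
t=10: arr=0 -> substrate=0 bound=0 product=7
t=11: arr=0 -> substrate=0 bound=0 product=7

Answer: 1 1 0 0 2 2 2 2 2 2 0 0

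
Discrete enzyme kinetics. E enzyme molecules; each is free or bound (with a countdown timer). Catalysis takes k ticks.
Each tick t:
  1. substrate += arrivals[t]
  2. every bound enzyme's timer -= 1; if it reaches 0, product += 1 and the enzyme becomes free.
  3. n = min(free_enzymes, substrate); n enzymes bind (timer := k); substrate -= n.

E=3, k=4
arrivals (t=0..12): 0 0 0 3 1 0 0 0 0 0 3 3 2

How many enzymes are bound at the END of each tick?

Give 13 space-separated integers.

Answer: 0 0 0 3 3 3 3 1 1 1 3 3 3

Derivation:
t=0: arr=0 -> substrate=0 bound=0 product=0
t=1: arr=0 -> substrate=0 bound=0 product=0
t=2: arr=0 -> substrate=0 bound=0 product=0
t=3: arr=3 -> substrate=0 bound=3 product=0
t=4: arr=1 -> substrate=1 bound=3 product=0
t=5: arr=0 -> substrate=1 bound=3 product=0
t=6: arr=0 -> substrate=1 bound=3 product=0
t=7: arr=0 -> substrate=0 bound=1 product=3
t=8: arr=0 -> substrate=0 bound=1 product=3
t=9: arr=0 -> substrate=0 bound=1 product=3
t=10: arr=3 -> substrate=1 bound=3 product=3
t=11: arr=3 -> substrate=3 bound=3 product=4
t=12: arr=2 -> substrate=5 bound=3 product=4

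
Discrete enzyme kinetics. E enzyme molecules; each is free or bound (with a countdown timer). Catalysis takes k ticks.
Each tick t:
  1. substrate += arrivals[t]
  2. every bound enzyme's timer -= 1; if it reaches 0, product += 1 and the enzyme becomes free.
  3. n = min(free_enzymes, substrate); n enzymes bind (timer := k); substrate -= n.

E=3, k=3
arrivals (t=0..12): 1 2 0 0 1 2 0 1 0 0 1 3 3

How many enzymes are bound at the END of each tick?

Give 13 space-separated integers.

t=0: arr=1 -> substrate=0 bound=1 product=0
t=1: arr=2 -> substrate=0 bound=3 product=0
t=2: arr=0 -> substrate=0 bound=3 product=0
t=3: arr=0 -> substrate=0 bound=2 product=1
t=4: arr=1 -> substrate=0 bound=1 product=3
t=5: arr=2 -> substrate=0 bound=3 product=3
t=6: arr=0 -> substrate=0 bound=3 product=3
t=7: arr=1 -> substrate=0 bound=3 product=4
t=8: arr=0 -> substrate=0 bound=1 product=6
t=9: arr=0 -> substrate=0 bound=1 product=6
t=10: arr=1 -> substrate=0 bound=1 product=7
t=11: arr=3 -> substrate=1 bound=3 product=7
t=12: arr=3 -> substrate=4 bound=3 product=7

Answer: 1 3 3 2 1 3 3 3 1 1 1 3 3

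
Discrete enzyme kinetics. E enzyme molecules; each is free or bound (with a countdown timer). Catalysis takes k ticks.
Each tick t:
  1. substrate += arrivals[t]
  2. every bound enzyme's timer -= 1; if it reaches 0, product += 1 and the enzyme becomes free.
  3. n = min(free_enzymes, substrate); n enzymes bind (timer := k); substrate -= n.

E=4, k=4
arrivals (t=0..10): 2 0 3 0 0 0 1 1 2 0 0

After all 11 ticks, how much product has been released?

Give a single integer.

Answer: 6

Derivation:
t=0: arr=2 -> substrate=0 bound=2 product=0
t=1: arr=0 -> substrate=0 bound=2 product=0
t=2: arr=3 -> substrate=1 bound=4 product=0
t=3: arr=0 -> substrate=1 bound=4 product=0
t=4: arr=0 -> substrate=0 bound=3 product=2
t=5: arr=0 -> substrate=0 bound=3 product=2
t=6: arr=1 -> substrate=0 bound=2 product=4
t=7: arr=1 -> substrate=0 bound=3 product=4
t=8: arr=2 -> substrate=0 bound=4 product=5
t=9: arr=0 -> substrate=0 bound=4 product=5
t=10: arr=0 -> substrate=0 bound=3 product=6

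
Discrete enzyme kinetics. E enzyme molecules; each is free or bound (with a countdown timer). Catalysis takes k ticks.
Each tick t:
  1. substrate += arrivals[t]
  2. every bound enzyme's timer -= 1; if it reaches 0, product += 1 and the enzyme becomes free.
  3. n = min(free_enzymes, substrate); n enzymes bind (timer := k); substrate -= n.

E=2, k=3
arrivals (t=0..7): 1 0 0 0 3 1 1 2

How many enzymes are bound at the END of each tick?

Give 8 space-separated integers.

Answer: 1 1 1 0 2 2 2 2

Derivation:
t=0: arr=1 -> substrate=0 bound=1 product=0
t=1: arr=0 -> substrate=0 bound=1 product=0
t=2: arr=0 -> substrate=0 bound=1 product=0
t=3: arr=0 -> substrate=0 bound=0 product=1
t=4: arr=3 -> substrate=1 bound=2 product=1
t=5: arr=1 -> substrate=2 bound=2 product=1
t=6: arr=1 -> substrate=3 bound=2 product=1
t=7: arr=2 -> substrate=3 bound=2 product=3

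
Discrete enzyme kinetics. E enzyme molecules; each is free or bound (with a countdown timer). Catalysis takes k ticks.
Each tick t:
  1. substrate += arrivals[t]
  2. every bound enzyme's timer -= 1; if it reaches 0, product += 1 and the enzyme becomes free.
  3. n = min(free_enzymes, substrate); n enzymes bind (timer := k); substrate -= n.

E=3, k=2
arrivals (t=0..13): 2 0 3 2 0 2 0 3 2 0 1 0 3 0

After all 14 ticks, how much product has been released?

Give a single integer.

t=0: arr=2 -> substrate=0 bound=2 product=0
t=1: arr=0 -> substrate=0 bound=2 product=0
t=2: arr=3 -> substrate=0 bound=3 product=2
t=3: arr=2 -> substrate=2 bound=3 product=2
t=4: arr=0 -> substrate=0 bound=2 product=5
t=5: arr=2 -> substrate=1 bound=3 product=5
t=6: arr=0 -> substrate=0 bound=2 product=7
t=7: arr=3 -> substrate=1 bound=3 product=8
t=8: arr=2 -> substrate=2 bound=3 product=9
t=9: arr=0 -> substrate=0 bound=3 product=11
t=10: arr=1 -> substrate=0 bound=3 product=12
t=11: arr=0 -> substrate=0 bound=1 product=14
t=12: arr=3 -> substrate=0 bound=3 product=15
t=13: arr=0 -> substrate=0 bound=3 product=15

Answer: 15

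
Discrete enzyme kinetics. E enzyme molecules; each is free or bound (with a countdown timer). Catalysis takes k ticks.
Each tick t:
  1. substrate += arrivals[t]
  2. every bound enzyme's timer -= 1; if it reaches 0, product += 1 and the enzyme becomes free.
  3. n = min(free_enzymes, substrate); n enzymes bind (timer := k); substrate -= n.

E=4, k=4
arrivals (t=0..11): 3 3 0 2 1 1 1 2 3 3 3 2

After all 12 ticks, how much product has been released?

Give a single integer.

Answer: 8

Derivation:
t=0: arr=3 -> substrate=0 bound=3 product=0
t=1: arr=3 -> substrate=2 bound=4 product=0
t=2: arr=0 -> substrate=2 bound=4 product=0
t=3: arr=2 -> substrate=4 bound=4 product=0
t=4: arr=1 -> substrate=2 bound=4 product=3
t=5: arr=1 -> substrate=2 bound=4 product=4
t=6: arr=1 -> substrate=3 bound=4 product=4
t=7: arr=2 -> substrate=5 bound=4 product=4
t=8: arr=3 -> substrate=5 bound=4 product=7
t=9: arr=3 -> substrate=7 bound=4 product=8
t=10: arr=3 -> substrate=10 bound=4 product=8
t=11: arr=2 -> substrate=12 bound=4 product=8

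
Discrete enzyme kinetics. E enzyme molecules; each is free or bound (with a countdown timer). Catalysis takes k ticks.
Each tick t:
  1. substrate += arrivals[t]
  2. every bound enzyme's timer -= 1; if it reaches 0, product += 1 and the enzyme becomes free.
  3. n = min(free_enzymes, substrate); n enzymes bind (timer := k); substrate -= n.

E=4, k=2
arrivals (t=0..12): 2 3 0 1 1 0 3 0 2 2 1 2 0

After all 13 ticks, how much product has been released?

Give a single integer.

Answer: 15

Derivation:
t=0: arr=2 -> substrate=0 bound=2 product=0
t=1: arr=3 -> substrate=1 bound=4 product=0
t=2: arr=0 -> substrate=0 bound=3 product=2
t=3: arr=1 -> substrate=0 bound=2 product=4
t=4: arr=1 -> substrate=0 bound=2 product=5
t=5: arr=0 -> substrate=0 bound=1 product=6
t=6: arr=3 -> substrate=0 bound=3 product=7
t=7: arr=0 -> substrate=0 bound=3 product=7
t=8: arr=2 -> substrate=0 bound=2 product=10
t=9: arr=2 -> substrate=0 bound=4 product=10
t=10: arr=1 -> substrate=0 bound=3 product=12
t=11: arr=2 -> substrate=0 bound=3 product=14
t=12: arr=0 -> substrate=0 bound=2 product=15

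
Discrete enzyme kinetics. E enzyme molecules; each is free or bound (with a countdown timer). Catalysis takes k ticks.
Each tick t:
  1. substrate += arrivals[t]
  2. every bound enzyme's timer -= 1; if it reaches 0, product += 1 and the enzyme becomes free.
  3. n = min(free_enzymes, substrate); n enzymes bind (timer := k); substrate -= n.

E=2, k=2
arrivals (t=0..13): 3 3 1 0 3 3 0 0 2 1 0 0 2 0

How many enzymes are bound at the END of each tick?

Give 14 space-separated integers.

t=0: arr=3 -> substrate=1 bound=2 product=0
t=1: arr=3 -> substrate=4 bound=2 product=0
t=2: arr=1 -> substrate=3 bound=2 product=2
t=3: arr=0 -> substrate=3 bound=2 product=2
t=4: arr=3 -> substrate=4 bound=2 product=4
t=5: arr=3 -> substrate=7 bound=2 product=4
t=6: arr=0 -> substrate=5 bound=2 product=6
t=7: arr=0 -> substrate=5 bound=2 product=6
t=8: arr=2 -> substrate=5 bound=2 product=8
t=9: arr=1 -> substrate=6 bound=2 product=8
t=10: arr=0 -> substrate=4 bound=2 product=10
t=11: arr=0 -> substrate=4 bound=2 product=10
t=12: arr=2 -> substrate=4 bound=2 product=12
t=13: arr=0 -> substrate=4 bound=2 product=12

Answer: 2 2 2 2 2 2 2 2 2 2 2 2 2 2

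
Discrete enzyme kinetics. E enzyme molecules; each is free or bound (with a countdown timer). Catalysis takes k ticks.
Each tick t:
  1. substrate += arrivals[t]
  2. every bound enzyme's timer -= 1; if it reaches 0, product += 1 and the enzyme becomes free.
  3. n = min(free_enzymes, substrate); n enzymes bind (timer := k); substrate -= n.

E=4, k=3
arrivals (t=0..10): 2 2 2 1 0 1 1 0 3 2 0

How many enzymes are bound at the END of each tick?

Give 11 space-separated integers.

t=0: arr=2 -> substrate=0 bound=2 product=0
t=1: arr=2 -> substrate=0 bound=4 product=0
t=2: arr=2 -> substrate=2 bound=4 product=0
t=3: arr=1 -> substrate=1 bound=4 product=2
t=4: arr=0 -> substrate=0 bound=3 product=4
t=5: arr=1 -> substrate=0 bound=4 product=4
t=6: arr=1 -> substrate=0 bound=3 product=6
t=7: arr=0 -> substrate=0 bound=2 product=7
t=8: arr=3 -> substrate=0 bound=4 product=8
t=9: arr=2 -> substrate=1 bound=4 product=9
t=10: arr=0 -> substrate=1 bound=4 product=9

Answer: 2 4 4 4 3 4 3 2 4 4 4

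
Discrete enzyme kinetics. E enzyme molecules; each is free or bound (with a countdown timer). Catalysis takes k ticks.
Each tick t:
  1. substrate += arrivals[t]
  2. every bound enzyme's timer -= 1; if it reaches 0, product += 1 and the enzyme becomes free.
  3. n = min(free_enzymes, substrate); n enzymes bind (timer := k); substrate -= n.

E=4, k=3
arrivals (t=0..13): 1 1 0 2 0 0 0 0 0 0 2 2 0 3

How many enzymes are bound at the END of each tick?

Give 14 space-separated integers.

t=0: arr=1 -> substrate=0 bound=1 product=0
t=1: arr=1 -> substrate=0 bound=2 product=0
t=2: arr=0 -> substrate=0 bound=2 product=0
t=3: arr=2 -> substrate=0 bound=3 product=1
t=4: arr=0 -> substrate=0 bound=2 product=2
t=5: arr=0 -> substrate=0 bound=2 product=2
t=6: arr=0 -> substrate=0 bound=0 product=4
t=7: arr=0 -> substrate=0 bound=0 product=4
t=8: arr=0 -> substrate=0 bound=0 product=4
t=9: arr=0 -> substrate=0 bound=0 product=4
t=10: arr=2 -> substrate=0 bound=2 product=4
t=11: arr=2 -> substrate=0 bound=4 product=4
t=12: arr=0 -> substrate=0 bound=4 product=4
t=13: arr=3 -> substrate=1 bound=4 product=6

Answer: 1 2 2 3 2 2 0 0 0 0 2 4 4 4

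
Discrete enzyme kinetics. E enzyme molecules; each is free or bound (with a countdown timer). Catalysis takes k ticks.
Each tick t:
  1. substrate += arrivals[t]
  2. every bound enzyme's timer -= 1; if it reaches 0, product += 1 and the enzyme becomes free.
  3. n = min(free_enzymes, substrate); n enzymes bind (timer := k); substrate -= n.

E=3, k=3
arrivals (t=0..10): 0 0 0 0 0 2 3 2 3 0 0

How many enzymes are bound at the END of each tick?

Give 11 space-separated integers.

Answer: 0 0 0 0 0 2 3 3 3 3 3

Derivation:
t=0: arr=0 -> substrate=0 bound=0 product=0
t=1: arr=0 -> substrate=0 bound=0 product=0
t=2: arr=0 -> substrate=0 bound=0 product=0
t=3: arr=0 -> substrate=0 bound=0 product=0
t=4: arr=0 -> substrate=0 bound=0 product=0
t=5: arr=2 -> substrate=0 bound=2 product=0
t=6: arr=3 -> substrate=2 bound=3 product=0
t=7: arr=2 -> substrate=4 bound=3 product=0
t=8: arr=3 -> substrate=5 bound=3 product=2
t=9: arr=0 -> substrate=4 bound=3 product=3
t=10: arr=0 -> substrate=4 bound=3 product=3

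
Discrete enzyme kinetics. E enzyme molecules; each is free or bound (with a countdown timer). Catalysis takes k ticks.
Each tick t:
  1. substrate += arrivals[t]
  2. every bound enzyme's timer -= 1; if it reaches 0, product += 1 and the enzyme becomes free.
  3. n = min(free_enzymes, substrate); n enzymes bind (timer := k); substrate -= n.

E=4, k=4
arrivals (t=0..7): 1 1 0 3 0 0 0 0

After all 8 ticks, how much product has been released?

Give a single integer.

t=0: arr=1 -> substrate=0 bound=1 product=0
t=1: arr=1 -> substrate=0 bound=2 product=0
t=2: arr=0 -> substrate=0 bound=2 product=0
t=3: arr=3 -> substrate=1 bound=4 product=0
t=4: arr=0 -> substrate=0 bound=4 product=1
t=5: arr=0 -> substrate=0 bound=3 product=2
t=6: arr=0 -> substrate=0 bound=3 product=2
t=7: arr=0 -> substrate=0 bound=1 product=4

Answer: 4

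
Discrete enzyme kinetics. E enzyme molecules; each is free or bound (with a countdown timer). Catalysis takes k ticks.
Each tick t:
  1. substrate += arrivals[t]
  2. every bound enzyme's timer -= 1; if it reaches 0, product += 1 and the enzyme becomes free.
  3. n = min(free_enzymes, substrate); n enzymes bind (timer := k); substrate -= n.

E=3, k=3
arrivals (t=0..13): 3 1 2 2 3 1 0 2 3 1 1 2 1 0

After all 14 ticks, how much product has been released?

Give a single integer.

t=0: arr=3 -> substrate=0 bound=3 product=0
t=1: arr=1 -> substrate=1 bound=3 product=0
t=2: arr=2 -> substrate=3 bound=3 product=0
t=3: arr=2 -> substrate=2 bound=3 product=3
t=4: arr=3 -> substrate=5 bound=3 product=3
t=5: arr=1 -> substrate=6 bound=3 product=3
t=6: arr=0 -> substrate=3 bound=3 product=6
t=7: arr=2 -> substrate=5 bound=3 product=6
t=8: arr=3 -> substrate=8 bound=3 product=6
t=9: arr=1 -> substrate=6 bound=3 product=9
t=10: arr=1 -> substrate=7 bound=3 product=9
t=11: arr=2 -> substrate=9 bound=3 product=9
t=12: arr=1 -> substrate=7 bound=3 product=12
t=13: arr=0 -> substrate=7 bound=3 product=12

Answer: 12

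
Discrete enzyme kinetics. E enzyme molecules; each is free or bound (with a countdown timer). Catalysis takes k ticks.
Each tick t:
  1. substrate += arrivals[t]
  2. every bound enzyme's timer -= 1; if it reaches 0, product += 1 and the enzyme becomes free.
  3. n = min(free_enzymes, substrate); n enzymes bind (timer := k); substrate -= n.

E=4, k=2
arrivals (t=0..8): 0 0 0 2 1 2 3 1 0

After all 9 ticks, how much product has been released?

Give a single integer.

t=0: arr=0 -> substrate=0 bound=0 product=0
t=1: arr=0 -> substrate=0 bound=0 product=0
t=2: arr=0 -> substrate=0 bound=0 product=0
t=3: arr=2 -> substrate=0 bound=2 product=0
t=4: arr=1 -> substrate=0 bound=3 product=0
t=5: arr=2 -> substrate=0 bound=3 product=2
t=6: arr=3 -> substrate=1 bound=4 product=3
t=7: arr=1 -> substrate=0 bound=4 product=5
t=8: arr=0 -> substrate=0 bound=2 product=7

Answer: 7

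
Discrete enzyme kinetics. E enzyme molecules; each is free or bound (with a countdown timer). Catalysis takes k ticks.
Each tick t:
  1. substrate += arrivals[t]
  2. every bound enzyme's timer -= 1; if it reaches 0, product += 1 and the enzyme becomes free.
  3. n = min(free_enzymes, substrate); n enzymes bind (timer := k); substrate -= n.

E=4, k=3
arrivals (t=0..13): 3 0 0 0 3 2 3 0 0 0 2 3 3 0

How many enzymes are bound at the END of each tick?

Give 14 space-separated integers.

t=0: arr=3 -> substrate=0 bound=3 product=0
t=1: arr=0 -> substrate=0 bound=3 product=0
t=2: arr=0 -> substrate=0 bound=3 product=0
t=3: arr=0 -> substrate=0 bound=0 product=3
t=4: arr=3 -> substrate=0 bound=3 product=3
t=5: arr=2 -> substrate=1 bound=4 product=3
t=6: arr=3 -> substrate=4 bound=4 product=3
t=7: arr=0 -> substrate=1 bound=4 product=6
t=8: arr=0 -> substrate=0 bound=4 product=7
t=9: arr=0 -> substrate=0 bound=4 product=7
t=10: arr=2 -> substrate=0 bound=3 product=10
t=11: arr=3 -> substrate=1 bound=4 product=11
t=12: arr=3 -> substrate=4 bound=4 product=11
t=13: arr=0 -> substrate=2 bound=4 product=13

Answer: 3 3 3 0 3 4 4 4 4 4 3 4 4 4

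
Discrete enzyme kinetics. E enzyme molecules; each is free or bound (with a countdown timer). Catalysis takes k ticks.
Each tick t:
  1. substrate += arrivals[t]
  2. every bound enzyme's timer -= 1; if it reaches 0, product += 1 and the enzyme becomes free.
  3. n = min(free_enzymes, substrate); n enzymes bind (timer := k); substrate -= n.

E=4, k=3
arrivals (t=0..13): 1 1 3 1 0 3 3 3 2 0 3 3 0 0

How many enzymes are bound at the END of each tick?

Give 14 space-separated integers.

Answer: 1 2 4 4 4 4 4 4 4 4 4 4 4 4

Derivation:
t=0: arr=1 -> substrate=0 bound=1 product=0
t=1: arr=1 -> substrate=0 bound=2 product=0
t=2: arr=3 -> substrate=1 bound=4 product=0
t=3: arr=1 -> substrate=1 bound=4 product=1
t=4: arr=0 -> substrate=0 bound=4 product=2
t=5: arr=3 -> substrate=1 bound=4 product=4
t=6: arr=3 -> substrate=3 bound=4 product=5
t=7: arr=3 -> substrate=5 bound=4 product=6
t=8: arr=2 -> substrate=5 bound=4 product=8
t=9: arr=0 -> substrate=4 bound=4 product=9
t=10: arr=3 -> substrate=6 bound=4 product=10
t=11: arr=3 -> substrate=7 bound=4 product=12
t=12: arr=0 -> substrate=6 bound=4 product=13
t=13: arr=0 -> substrate=5 bound=4 product=14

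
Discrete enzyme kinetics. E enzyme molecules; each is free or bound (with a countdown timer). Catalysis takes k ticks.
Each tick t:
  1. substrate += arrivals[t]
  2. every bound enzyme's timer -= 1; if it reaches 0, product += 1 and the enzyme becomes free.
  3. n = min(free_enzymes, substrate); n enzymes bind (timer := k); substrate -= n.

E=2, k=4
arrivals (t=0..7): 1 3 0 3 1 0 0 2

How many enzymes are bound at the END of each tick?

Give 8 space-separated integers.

t=0: arr=1 -> substrate=0 bound=1 product=0
t=1: arr=3 -> substrate=2 bound=2 product=0
t=2: arr=0 -> substrate=2 bound=2 product=0
t=3: arr=3 -> substrate=5 bound=2 product=0
t=4: arr=1 -> substrate=5 bound=2 product=1
t=5: arr=0 -> substrate=4 bound=2 product=2
t=6: arr=0 -> substrate=4 bound=2 product=2
t=7: arr=2 -> substrate=6 bound=2 product=2

Answer: 1 2 2 2 2 2 2 2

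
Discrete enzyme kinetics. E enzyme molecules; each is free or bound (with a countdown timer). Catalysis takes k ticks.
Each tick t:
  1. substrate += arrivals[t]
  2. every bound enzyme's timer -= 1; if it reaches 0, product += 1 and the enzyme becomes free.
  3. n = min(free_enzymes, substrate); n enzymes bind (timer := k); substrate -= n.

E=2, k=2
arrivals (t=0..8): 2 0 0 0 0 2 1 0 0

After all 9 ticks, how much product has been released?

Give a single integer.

Answer: 4

Derivation:
t=0: arr=2 -> substrate=0 bound=2 product=0
t=1: arr=0 -> substrate=0 bound=2 product=0
t=2: arr=0 -> substrate=0 bound=0 product=2
t=3: arr=0 -> substrate=0 bound=0 product=2
t=4: arr=0 -> substrate=0 bound=0 product=2
t=5: arr=2 -> substrate=0 bound=2 product=2
t=6: arr=1 -> substrate=1 bound=2 product=2
t=7: arr=0 -> substrate=0 bound=1 product=4
t=8: arr=0 -> substrate=0 bound=1 product=4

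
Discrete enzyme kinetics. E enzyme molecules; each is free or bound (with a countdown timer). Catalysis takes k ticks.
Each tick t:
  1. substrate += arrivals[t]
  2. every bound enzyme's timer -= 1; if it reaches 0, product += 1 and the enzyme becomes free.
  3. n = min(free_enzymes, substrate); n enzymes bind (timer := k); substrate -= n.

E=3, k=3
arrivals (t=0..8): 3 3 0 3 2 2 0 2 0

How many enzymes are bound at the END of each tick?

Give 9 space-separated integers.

Answer: 3 3 3 3 3 3 3 3 3

Derivation:
t=0: arr=3 -> substrate=0 bound=3 product=0
t=1: arr=3 -> substrate=3 bound=3 product=0
t=2: arr=0 -> substrate=3 bound=3 product=0
t=3: arr=3 -> substrate=3 bound=3 product=3
t=4: arr=2 -> substrate=5 bound=3 product=3
t=5: arr=2 -> substrate=7 bound=3 product=3
t=6: arr=0 -> substrate=4 bound=3 product=6
t=7: arr=2 -> substrate=6 bound=3 product=6
t=8: arr=0 -> substrate=6 bound=3 product=6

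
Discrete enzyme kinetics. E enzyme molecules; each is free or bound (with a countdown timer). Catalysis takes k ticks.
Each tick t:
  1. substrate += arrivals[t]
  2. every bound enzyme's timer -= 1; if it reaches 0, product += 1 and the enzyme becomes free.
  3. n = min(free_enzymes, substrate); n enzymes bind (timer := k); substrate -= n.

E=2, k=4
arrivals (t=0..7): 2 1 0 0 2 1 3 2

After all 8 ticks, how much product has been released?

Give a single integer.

t=0: arr=2 -> substrate=0 bound=2 product=0
t=1: arr=1 -> substrate=1 bound=2 product=0
t=2: arr=0 -> substrate=1 bound=2 product=0
t=3: arr=0 -> substrate=1 bound=2 product=0
t=4: arr=2 -> substrate=1 bound=2 product=2
t=5: arr=1 -> substrate=2 bound=2 product=2
t=6: arr=3 -> substrate=5 bound=2 product=2
t=7: arr=2 -> substrate=7 bound=2 product=2

Answer: 2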